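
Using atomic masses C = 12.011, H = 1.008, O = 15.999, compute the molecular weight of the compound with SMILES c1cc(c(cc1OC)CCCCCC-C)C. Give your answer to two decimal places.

Molecular formula: C15H24O.
M = 15×12.011 + 24×1.008 + 1×15.999 = 220.36 g/mol.

220.36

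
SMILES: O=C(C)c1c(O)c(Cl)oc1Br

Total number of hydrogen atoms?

4

Hydrogens are implicit in SMILES; fill each atom to its normal valence:
  4 × C (aromatic): no H
  1 × Br: no H
  1 × C: 3 H
  1 × C: no H
  1 × Cl: no H
  1 × O: 1 H
  1 × O (aromatic): no H
  1 × O: no H
  Total hydrogens = 4.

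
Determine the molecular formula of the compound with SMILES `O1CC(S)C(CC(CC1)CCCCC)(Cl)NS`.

Heavy atoms from the SMILES: 12 C, 1 Cl, 1 N, 1 O, 2 S.
Implicit hydrogens by atom environment:
  8 × C: 2 H each → 16
  2 × C: 1 H each → 2
  2 × S: 1 H each → 2
  1 × C: 3 H
  1 × C: no H
  1 × Cl: no H
  1 × N: 1 H
  1 × O: no H
  Total hydrogens = 24.
Molecular formula: C12H24ClNOS2

C12H24ClNOS2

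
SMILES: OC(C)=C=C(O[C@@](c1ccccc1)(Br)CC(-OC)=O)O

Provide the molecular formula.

Heavy atoms from the SMILES: 1 Br, 14 C, 5 O.
Implicit hydrogens by atom environment:
  5 × C (aromatic): 1 H each → 5
  5 × C: no H
  3 × O: no H
  2 × C: 3 H each → 6
  2 × O: 1 H each → 2
  1 × Br: no H
  1 × C: 2 H
  1 × C (aromatic): no H
  Total hydrogens = 15.
Molecular formula: C14H15BrO5

C14H15BrO5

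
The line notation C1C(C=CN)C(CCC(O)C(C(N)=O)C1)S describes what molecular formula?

C11H20N2O2S

Heavy atoms from the SMILES: 11 C, 2 N, 2 O, 1 S.
Implicit hydrogens by atom environment:
  6 × C: 1 H each → 6
  4 × C: 2 H each → 8
  2 × N: 2 H each → 4
  1 × C: no H
  1 × O: 1 H
  1 × O: no H
  1 × S: 1 H
  Total hydrogens = 20.
Molecular formula: C11H20N2O2S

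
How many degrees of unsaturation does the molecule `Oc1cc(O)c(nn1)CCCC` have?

Molecular formula from the SMILES: C8H12N2O2.
DoU = (2C + 2 + N − H − X)/2 = (2·8 + 2 + 2 − 12 − 0)/2 = 8/2 = 4.
(Structurally: 1 ring(s) + 3 π bond(s) = 4.)

4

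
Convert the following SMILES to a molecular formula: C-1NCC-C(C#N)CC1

C7H12N2

Heavy atoms from the SMILES: 7 C, 2 N.
Implicit hydrogens by atom environment:
  5 × C: 2 H each → 10
  1 × C: 1 H
  1 × C: no H
  1 × N: 1 H
  1 × N: no H
  Total hydrogens = 12.
Molecular formula: C7H12N2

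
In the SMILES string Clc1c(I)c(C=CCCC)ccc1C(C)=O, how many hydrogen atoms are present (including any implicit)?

14

Hydrogens are implicit in SMILES; fill each atom to its normal valence:
  4 × C (aromatic): no H
  2 × C: 3 H each → 6
  2 × C: 2 H each → 4
  2 × C (aromatic): 1 H each → 2
  2 × C: 1 H each → 2
  1 × C: no H
  1 × Cl: no H
  1 × I: no H
  1 × O: no H
  Total hydrogens = 14.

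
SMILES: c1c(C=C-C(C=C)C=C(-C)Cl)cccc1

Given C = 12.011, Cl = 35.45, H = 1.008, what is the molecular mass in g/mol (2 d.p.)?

218.72

Molecular formula: C14H15Cl.
M = 14×12.011 + 1×35.45 + 15×1.008 = 218.72 g/mol.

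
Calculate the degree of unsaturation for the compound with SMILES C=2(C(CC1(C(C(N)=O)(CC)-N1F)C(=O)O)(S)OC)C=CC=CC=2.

Molecular formula from the SMILES: C15H19FN2O4S.
DoU = (2C + 2 + N − H − X)/2 = (2·15 + 2 + 2 − 19 − 1)/2 = 14/2 = 7.
(Structurally: 2 ring(s) + 5 π bond(s) = 7.)

7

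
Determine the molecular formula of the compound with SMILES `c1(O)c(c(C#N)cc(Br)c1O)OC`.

C8H6BrNO3

Heavy atoms from the SMILES: 1 Br, 8 C, 1 N, 3 O.
Implicit hydrogens by atom environment:
  5 × C (aromatic): no H
  2 × O: 1 H each → 2
  1 × Br: no H
  1 × C: 3 H
  1 × C (aromatic): 1 H
  1 × C: no H
  1 × N: no H
  1 × O: no H
  Total hydrogens = 6.
Molecular formula: C8H6BrNO3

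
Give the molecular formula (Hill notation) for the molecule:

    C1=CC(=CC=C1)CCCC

Heavy atoms from the SMILES: 10 C.
Implicit hydrogens by atom environment:
  5 × C (aromatic): 1 H each → 5
  3 × C: 2 H each → 6
  1 × C: 3 H
  1 × C (aromatic): no H
  Total hydrogens = 14.
Molecular formula: C10H14

C10H14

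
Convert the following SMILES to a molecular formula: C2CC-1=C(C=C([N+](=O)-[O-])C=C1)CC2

Heavy atoms from the SMILES: 10 C, 1 N, 2 O.
Implicit hydrogens by atom environment:
  4 × C: 2 H each → 8
  3 × C (aromatic): 1 H each → 3
  3 × C (aromatic): no H
  1 × N (charge +1): no H
  1 × O: no H
  1 × O (charge -1): no H
  Total hydrogens = 11.
Molecular formula: C10H11NO2

C10H11NO2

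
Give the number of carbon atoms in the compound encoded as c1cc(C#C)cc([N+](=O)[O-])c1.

The symbol for carbon appears 8 times in the SMILES. Lowercase c denotes aromatic carbon and counts toward C.

8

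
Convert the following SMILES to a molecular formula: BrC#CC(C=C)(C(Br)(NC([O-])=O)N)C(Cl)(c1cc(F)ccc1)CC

C16H15Br2ClFN2O2-

Heavy atoms from the SMILES: 2 Br, 16 C, 1 Cl, 1 F, 2 N, 2 O.
Implicit hydrogens by atom environment:
  6 × C: no H
  4 × C (aromatic): 1 H each → 4
  2 × Br: no H
  2 × C: 2 H each → 4
  2 × C (aromatic): no H
  1 × C: 3 H
  1 × C: 1 H
  1 × Cl: no H
  1 × F: no H
  1 × N: 2 H
  1 × N: 1 H
  1 × O: no H
  1 × O (charge -1): no H
  Total hydrogens = 15.
Net charge -1.
Molecular formula: C16H15Br2ClFN2O2-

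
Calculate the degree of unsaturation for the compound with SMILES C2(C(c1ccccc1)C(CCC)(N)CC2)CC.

5

Molecular formula from the SMILES: C16H25N.
DoU = (2C + 2 + N − H − X)/2 = (2·16 + 2 + 1 − 25 − 0)/2 = 10/2 = 5.
(Structurally: 2 ring(s) + 3 π bond(s) = 5.)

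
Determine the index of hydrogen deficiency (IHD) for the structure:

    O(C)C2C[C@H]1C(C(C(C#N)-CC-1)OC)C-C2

Molecular formula from the SMILES: C13H21NO2.
DoU = (2C + 2 + N − H − X)/2 = (2·13 + 2 + 1 − 21 − 0)/2 = 8/2 = 4.
(Structurally: 2 ring(s) + 2 π bond(s) = 4.)

4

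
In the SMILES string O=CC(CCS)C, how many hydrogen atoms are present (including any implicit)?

Hydrogens are implicit in SMILES; fill each atom to its normal valence:
  2 × C: 2 H each → 4
  2 × C: 1 H each → 2
  1 × C: 3 H
  1 × O: no H
  1 × S: 1 H
  Total hydrogens = 10.

10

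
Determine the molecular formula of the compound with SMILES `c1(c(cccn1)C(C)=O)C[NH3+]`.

C8H11N2O+

Heavy atoms from the SMILES: 8 C, 2 N, 1 O.
Implicit hydrogens by atom environment:
  3 × C (aromatic): 1 H each → 3
  2 × C (aromatic): no H
  1 × C: 3 H
  1 × C: 2 H
  1 × C: no H
  1 × N (charge +1): 3 H
  1 × N (aromatic): no H
  1 × O: no H
  Total hydrogens = 11.
Net charge +1.
Molecular formula: C8H11N2O+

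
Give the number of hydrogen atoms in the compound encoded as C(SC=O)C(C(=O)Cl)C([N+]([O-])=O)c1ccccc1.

Hydrogens are implicit in SMILES; fill each atom to its normal valence:
  5 × C (aromatic): 1 H each → 5
  3 × C: 1 H each → 3
  3 × O: no H
  1 × C: 2 H
  1 × C: no H
  1 × C (aromatic): no H
  1 × Cl: no H
  1 × N (charge +1): no H
  1 × O (charge -1): no H
  1 × S: no H
  Total hydrogens = 10.

10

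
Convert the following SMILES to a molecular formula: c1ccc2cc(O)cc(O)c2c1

Heavy atoms from the SMILES: 10 C, 2 O.
Implicit hydrogens by atom environment:
  6 × C (aromatic): 1 H each → 6
  4 × C (aromatic): no H
  2 × O: 1 H each → 2
  Total hydrogens = 8.
Molecular formula: C10H8O2

C10H8O2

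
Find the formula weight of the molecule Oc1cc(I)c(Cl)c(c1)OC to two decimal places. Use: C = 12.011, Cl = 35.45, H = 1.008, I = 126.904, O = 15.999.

Molecular formula: C7H6ClIO2.
M = 7×12.011 + 1×35.45 + 6×1.008 + 1×126.904 + 2×15.999 = 284.48 g/mol.

284.48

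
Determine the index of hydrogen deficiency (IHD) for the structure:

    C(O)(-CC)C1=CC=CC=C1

Molecular formula from the SMILES: C9H12O.
DoU = (2C + 2 + N − H − X)/2 = (2·9 + 2 + 0 − 12 − 0)/2 = 8/2 = 4.
(Structurally: 1 ring(s) + 3 π bond(s) = 4.)

4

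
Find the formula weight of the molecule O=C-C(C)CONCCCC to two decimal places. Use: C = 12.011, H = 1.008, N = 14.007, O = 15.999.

159.23

Molecular formula: C8H17NO2.
M = 8×12.011 + 17×1.008 + 1×14.007 + 2×15.999 = 159.23 g/mol.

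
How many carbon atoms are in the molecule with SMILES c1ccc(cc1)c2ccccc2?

12

The symbol for carbon appears 12 times in the SMILES. Lowercase c denotes aromatic carbon and counts toward C.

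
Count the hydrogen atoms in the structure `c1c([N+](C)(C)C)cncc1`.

Hydrogens are implicit in SMILES; fill each atom to its normal valence:
  4 × C (aromatic): 1 H each → 4
  3 × C: 3 H each → 9
  1 × C (aromatic): no H
  1 × N (aromatic): no H
  1 × N (charge +1): no H
  Total hydrogens = 13.

13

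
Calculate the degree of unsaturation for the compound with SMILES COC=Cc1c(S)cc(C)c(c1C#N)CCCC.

Molecular formula from the SMILES: C15H19NOS.
DoU = (2C + 2 + N − H − X)/2 = (2·15 + 2 + 1 − 19 − 0)/2 = 14/2 = 7.
(Structurally: 1 ring(s) + 6 π bond(s) = 7.)

7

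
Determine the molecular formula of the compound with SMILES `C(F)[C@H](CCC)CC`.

Heavy atoms from the SMILES: 7 C, 1 F.
Implicit hydrogens by atom environment:
  4 × C: 2 H each → 8
  2 × C: 3 H each → 6
  1 × C: 1 H
  1 × F: no H
  Total hydrogens = 15.
Molecular formula: C7H15F

C7H15F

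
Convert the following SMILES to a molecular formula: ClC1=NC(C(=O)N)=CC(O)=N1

Heavy atoms from the SMILES: 5 C, 1 Cl, 3 N, 2 O.
Implicit hydrogens by atom environment:
  3 × C (aromatic): no H
  2 × N (aromatic): no H
  1 × C (aromatic): 1 H
  1 × C: no H
  1 × Cl: no H
  1 × N: 2 H
  1 × O: 1 H
  1 × O: no H
  Total hydrogens = 4.
Molecular formula: C5H4ClN3O2

C5H4ClN3O2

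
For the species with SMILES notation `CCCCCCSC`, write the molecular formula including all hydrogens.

C7H16S

Heavy atoms from the SMILES: 7 C, 1 S.
Implicit hydrogens by atom environment:
  5 × C: 2 H each → 10
  2 × C: 3 H each → 6
  1 × S: no H
  Total hydrogens = 16.
Molecular formula: C7H16S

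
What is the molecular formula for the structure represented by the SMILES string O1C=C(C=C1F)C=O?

C5H3FO2

Heavy atoms from the SMILES: 5 C, 1 F, 2 O.
Implicit hydrogens by atom environment:
  2 × C (aromatic): 1 H each → 2
  2 × C (aromatic): no H
  1 × C: 1 H
  1 × F: no H
  1 × O (aromatic): no H
  1 × O: no H
  Total hydrogens = 3.
Molecular formula: C5H3FO2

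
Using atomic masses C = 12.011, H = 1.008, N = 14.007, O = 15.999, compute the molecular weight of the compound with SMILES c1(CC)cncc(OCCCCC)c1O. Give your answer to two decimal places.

Molecular formula: C12H19NO2.
M = 12×12.011 + 19×1.008 + 1×14.007 + 2×15.999 = 209.29 g/mol.

209.29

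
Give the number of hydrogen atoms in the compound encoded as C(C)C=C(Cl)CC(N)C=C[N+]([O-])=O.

13

Hydrogens are implicit in SMILES; fill each atom to its normal valence:
  4 × C: 1 H each → 4
  2 × C: 2 H each → 4
  1 × C: 3 H
  1 × C: no H
  1 × Cl: no H
  1 × N: 2 H
  1 × N (charge +1): no H
  1 × O: no H
  1 × O (charge -1): no H
  Total hydrogens = 13.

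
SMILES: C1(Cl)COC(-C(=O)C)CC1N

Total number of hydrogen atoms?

Hydrogens are implicit in SMILES; fill each atom to its normal valence:
  3 × C: 1 H each → 3
  2 × C: 2 H each → 4
  2 × O: no H
  1 × C: 3 H
  1 × C: no H
  1 × Cl: no H
  1 × N: 2 H
  Total hydrogens = 12.

12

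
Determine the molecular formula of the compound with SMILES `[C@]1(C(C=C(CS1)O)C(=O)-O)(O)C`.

C7H10O4S

Heavy atoms from the SMILES: 7 C, 4 O, 1 S.
Implicit hydrogens by atom environment:
  3 × C: no H
  3 × O: 1 H each → 3
  2 × C: 1 H each → 2
  1 × C: 3 H
  1 × C: 2 H
  1 × O: no H
  1 × S: no H
  Total hydrogens = 10.
Molecular formula: C7H10O4S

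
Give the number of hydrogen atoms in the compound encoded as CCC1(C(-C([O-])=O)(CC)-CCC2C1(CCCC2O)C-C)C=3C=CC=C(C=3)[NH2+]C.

37

Hydrogens are implicit in SMILES; fill each atom to its normal valence:
  8 × C: 2 H each → 16
  4 × C: 3 H each → 12
  4 × C (aromatic): 1 H each → 4
  4 × C: no H
  2 × C: 1 H each → 2
  2 × C (aromatic): no H
  1 × N (charge +1): 2 H
  1 × O: 1 H
  1 × O: no H
  1 × O (charge -1): no H
  Total hydrogens = 37.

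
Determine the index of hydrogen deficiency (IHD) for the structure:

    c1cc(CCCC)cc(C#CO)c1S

6

Molecular formula from the SMILES: C12H14OS.
DoU = (2C + 2 + N − H − X)/2 = (2·12 + 2 + 0 − 14 − 0)/2 = 12/2 = 6.
(Structurally: 1 ring(s) + 5 π bond(s) = 6.)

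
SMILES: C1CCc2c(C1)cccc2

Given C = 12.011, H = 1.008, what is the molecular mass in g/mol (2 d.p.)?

132.21

Molecular formula: C10H12.
M = 10×12.011 + 12×1.008 = 132.21 g/mol.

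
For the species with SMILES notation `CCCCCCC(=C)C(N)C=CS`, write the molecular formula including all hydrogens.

Heavy atoms from the SMILES: 11 C, 1 N, 1 S.
Implicit hydrogens by atom environment:
  6 × C: 2 H each → 12
  3 × C: 1 H each → 3
  1 × C: 3 H
  1 × C: no H
  1 × N: 2 H
  1 × S: 1 H
  Total hydrogens = 21.
Molecular formula: C11H21NS

C11H21NS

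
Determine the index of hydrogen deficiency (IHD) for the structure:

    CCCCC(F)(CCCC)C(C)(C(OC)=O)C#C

3

Molecular formula from the SMILES: C15H25FO2.
DoU = (2C + 2 + N − H − X)/2 = (2·15 + 2 + 0 − 25 − 1)/2 = 6/2 = 3.
(Structurally: 0 ring(s) + 3 π bond(s) = 3.)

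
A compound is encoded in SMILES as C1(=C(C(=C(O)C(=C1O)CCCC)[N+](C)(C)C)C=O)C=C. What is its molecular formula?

C16H24NO3+

Heavy atoms from the SMILES: 16 C, 1 N, 3 O.
Implicit hydrogens by atom environment:
  6 × C (aromatic): no H
  4 × C: 3 H each → 12
  4 × C: 2 H each → 8
  2 × C: 1 H each → 2
  2 × O: 1 H each → 2
  1 × N (charge +1): no H
  1 × O: no H
  Total hydrogens = 24.
Net charge +1.
Molecular formula: C16H24NO3+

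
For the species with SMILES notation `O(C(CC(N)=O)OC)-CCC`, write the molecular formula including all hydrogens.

C7H15NO3

Heavy atoms from the SMILES: 7 C, 1 N, 3 O.
Implicit hydrogens by atom environment:
  3 × C: 2 H each → 6
  3 × O: no H
  2 × C: 3 H each → 6
  1 × C: 1 H
  1 × C: no H
  1 × N: 2 H
  Total hydrogens = 15.
Molecular formula: C7H15NO3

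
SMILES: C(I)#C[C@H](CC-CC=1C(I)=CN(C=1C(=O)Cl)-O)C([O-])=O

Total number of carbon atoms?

12

The symbol for carbon appears 12 times in the SMILES. (Cl is a single chlorine, not C + l.)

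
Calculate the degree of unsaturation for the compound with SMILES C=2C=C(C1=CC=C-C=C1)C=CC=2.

Molecular formula from the SMILES: C12H10.
DoU = (2C + 2 + N − H − X)/2 = (2·12 + 2 + 0 − 10 − 0)/2 = 16/2 = 8.
(Structurally: 2 ring(s) + 6 π bond(s) = 8.)

8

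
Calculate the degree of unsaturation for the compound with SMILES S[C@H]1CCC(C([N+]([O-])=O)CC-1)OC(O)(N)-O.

Molecular formula from the SMILES: C8H16N2O5S.
DoU = (2C + 2 + N − H − X)/2 = (2·8 + 2 + 2 − 16 − 0)/2 = 4/2 = 2.
(Structurally: 1 ring(s) + 1 π bond(s) = 2.)

2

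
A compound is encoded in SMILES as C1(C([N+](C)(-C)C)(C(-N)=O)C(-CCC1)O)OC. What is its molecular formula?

Heavy atoms from the SMILES: 11 C, 2 N, 3 O.
Implicit hydrogens by atom environment:
  4 × C: 3 H each → 12
  3 × C: 2 H each → 6
  2 × C: 1 H each → 2
  2 × C: no H
  2 × O: no H
  1 × N: 2 H
  1 × N (charge +1): no H
  1 × O: 1 H
  Total hydrogens = 23.
Net charge +1.
Molecular formula: C11H23N2O3+

C11H23N2O3+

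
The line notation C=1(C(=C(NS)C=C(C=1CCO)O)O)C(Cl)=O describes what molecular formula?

C9H10ClNO4S

Heavy atoms from the SMILES: 9 C, 1 Cl, 1 N, 4 O, 1 S.
Implicit hydrogens by atom environment:
  5 × C (aromatic): no H
  3 × O: 1 H each → 3
  2 × C: 2 H each → 4
  1 × C (aromatic): 1 H
  1 × C: no H
  1 × Cl: no H
  1 × N: 1 H
  1 × O: no H
  1 × S: 1 H
  Total hydrogens = 10.
Molecular formula: C9H10ClNO4S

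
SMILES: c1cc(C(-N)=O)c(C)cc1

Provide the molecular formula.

C8H9NO

Heavy atoms from the SMILES: 8 C, 1 N, 1 O.
Implicit hydrogens by atom environment:
  4 × C (aromatic): 1 H each → 4
  2 × C (aromatic): no H
  1 × C: 3 H
  1 × C: no H
  1 × N: 2 H
  1 × O: no H
  Total hydrogens = 9.
Molecular formula: C8H9NO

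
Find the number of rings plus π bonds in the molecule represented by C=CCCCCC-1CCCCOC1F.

Molecular formula from the SMILES: C12H21FO.
DoU = (2C + 2 + N − H − X)/2 = (2·12 + 2 + 0 − 21 − 1)/2 = 4/2 = 2.
(Structurally: 1 ring(s) + 1 π bond(s) = 2.)

2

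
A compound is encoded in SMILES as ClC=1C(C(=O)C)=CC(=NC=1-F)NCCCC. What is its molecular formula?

Heavy atoms from the SMILES: 11 C, 1 Cl, 1 F, 2 N, 1 O.
Implicit hydrogens by atom environment:
  4 × C (aromatic): no H
  3 × C: 2 H each → 6
  2 × C: 3 H each → 6
  1 × C (aromatic): 1 H
  1 × C: no H
  1 × Cl: no H
  1 × F: no H
  1 × N: 1 H
  1 × N (aromatic): no H
  1 × O: no H
  Total hydrogens = 14.
Molecular formula: C11H14ClFN2O

C11H14ClFN2O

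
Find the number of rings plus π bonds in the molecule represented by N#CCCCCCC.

2

Molecular formula from the SMILES: C7H13N.
DoU = (2C + 2 + N − H − X)/2 = (2·7 + 2 + 1 − 13 − 0)/2 = 4/2 = 2.
(Structurally: 0 ring(s) + 2 π bond(s) = 2.)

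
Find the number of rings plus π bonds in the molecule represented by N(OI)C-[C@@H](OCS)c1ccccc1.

Molecular formula from the SMILES: C9H12INO2S.
DoU = (2C + 2 + N − H − X)/2 = (2·9 + 2 + 1 − 12 − 1)/2 = 8/2 = 4.
(Structurally: 1 ring(s) + 3 π bond(s) = 4.)

4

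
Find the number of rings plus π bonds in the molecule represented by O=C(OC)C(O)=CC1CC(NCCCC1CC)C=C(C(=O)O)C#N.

7

Molecular formula from the SMILES: C17H24N2O5.
DoU = (2C + 2 + N − H − X)/2 = (2·17 + 2 + 2 − 24 − 0)/2 = 14/2 = 7.
(Structurally: 1 ring(s) + 6 π bond(s) = 7.)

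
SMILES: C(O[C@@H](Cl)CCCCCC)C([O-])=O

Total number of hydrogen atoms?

Hydrogens are implicit in SMILES; fill each atom to its normal valence:
  6 × C: 2 H each → 12
  2 × O: no H
  1 × C: 3 H
  1 × C: 1 H
  1 × C: no H
  1 × Cl: no H
  1 × O (charge -1): no H
  Total hydrogens = 16.

16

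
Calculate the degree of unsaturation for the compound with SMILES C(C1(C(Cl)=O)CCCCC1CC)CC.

Molecular formula from the SMILES: C12H21ClO.
DoU = (2C + 2 + N − H − X)/2 = (2·12 + 2 + 0 − 21 − 1)/2 = 4/2 = 2.
(Structurally: 1 ring(s) + 1 π bond(s) = 2.)

2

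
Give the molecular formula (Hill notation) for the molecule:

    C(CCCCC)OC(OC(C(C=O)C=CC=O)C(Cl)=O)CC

C16H25ClO5

Heavy atoms from the SMILES: 16 C, 1 Cl, 5 O.
Implicit hydrogens by atom environment:
  7 × C: 1 H each → 7
  6 × C: 2 H each → 12
  5 × O: no H
  2 × C: 3 H each → 6
  1 × C: no H
  1 × Cl: no H
  Total hydrogens = 25.
Molecular formula: C16H25ClO5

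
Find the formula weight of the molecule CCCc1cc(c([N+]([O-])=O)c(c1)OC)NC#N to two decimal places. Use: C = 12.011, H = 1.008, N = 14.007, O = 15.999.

Molecular formula: C11H13N3O3.
M = 11×12.011 + 13×1.008 + 3×14.007 + 3×15.999 = 235.24 g/mol.

235.24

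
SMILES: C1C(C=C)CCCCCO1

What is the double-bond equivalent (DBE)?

Molecular formula from the SMILES: C9H16O.
DoU = (2C + 2 + N − H − X)/2 = (2·9 + 2 + 0 − 16 − 0)/2 = 4/2 = 2.
(Structurally: 1 ring(s) + 1 π bond(s) = 2.)

2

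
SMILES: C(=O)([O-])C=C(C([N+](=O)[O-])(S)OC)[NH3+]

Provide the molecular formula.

C5H8N2O5S

Heavy atoms from the SMILES: 5 C, 2 N, 5 O, 1 S.
Implicit hydrogens by atom environment:
  3 × C: no H
  3 × O: no H
  2 × O (charge -1): no H
  1 × C: 3 H
  1 × C: 1 H
  1 × N (charge +1): 3 H
  1 × N (charge +1): no H
  1 × S: 1 H
  Total hydrogens = 8.
Molecular formula: C5H8N2O5S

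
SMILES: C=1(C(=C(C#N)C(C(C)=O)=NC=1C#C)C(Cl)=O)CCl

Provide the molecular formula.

C12H6Cl2N2O2

Heavy atoms from the SMILES: 12 C, 2 Cl, 2 N, 2 O.
Implicit hydrogens by atom environment:
  5 × C (aromatic): no H
  4 × C: no H
  2 × Cl: no H
  2 × O: no H
  1 × C: 3 H
  1 × C: 2 H
  1 × C: 1 H
  1 × N (aromatic): no H
  1 × N: no H
  Total hydrogens = 6.
Molecular formula: C12H6Cl2N2O2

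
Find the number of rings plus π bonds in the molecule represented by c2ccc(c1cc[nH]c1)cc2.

7

Molecular formula from the SMILES: C10H9N.
DoU = (2C + 2 + N − H − X)/2 = (2·10 + 2 + 1 − 9 − 0)/2 = 14/2 = 7.
(Structurally: 2 ring(s) + 5 π bond(s) = 7.)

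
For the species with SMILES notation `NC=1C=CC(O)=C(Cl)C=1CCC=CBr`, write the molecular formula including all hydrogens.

Heavy atoms from the SMILES: 1 Br, 10 C, 1 Cl, 1 N, 1 O.
Implicit hydrogens by atom environment:
  4 × C (aromatic): no H
  2 × C: 2 H each → 4
  2 × C (aromatic): 1 H each → 2
  2 × C: 1 H each → 2
  1 × Br: no H
  1 × Cl: no H
  1 × N: 2 H
  1 × O: 1 H
  Total hydrogens = 11.
Molecular formula: C10H11BrClNO

C10H11BrClNO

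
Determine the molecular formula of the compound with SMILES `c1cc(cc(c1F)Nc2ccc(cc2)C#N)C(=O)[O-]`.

Heavy atoms from the SMILES: 14 C, 1 F, 2 N, 2 O.
Implicit hydrogens by atom environment:
  7 × C (aromatic): 1 H each → 7
  5 × C (aromatic): no H
  2 × C: no H
  1 × F: no H
  1 × N: 1 H
  1 × N: no H
  1 × O: no H
  1 × O (charge -1): no H
  Total hydrogens = 8.
Net charge -1.
Molecular formula: C14H8FN2O2-

C14H8FN2O2-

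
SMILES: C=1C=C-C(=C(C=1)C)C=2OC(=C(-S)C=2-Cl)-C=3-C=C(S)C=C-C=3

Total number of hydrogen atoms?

13

Hydrogens are implicit in SMILES; fill each atom to its normal valence:
  8 × C (aromatic): 1 H each → 8
  8 × C (aromatic): no H
  2 × S: 1 H each → 2
  1 × C: 3 H
  1 × Cl: no H
  1 × O (aromatic): no H
  Total hydrogens = 13.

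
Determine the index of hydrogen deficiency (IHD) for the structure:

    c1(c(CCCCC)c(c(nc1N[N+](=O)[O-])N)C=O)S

6

Molecular formula from the SMILES: C11H16N4O3S.
DoU = (2C + 2 + N − H − X)/2 = (2·11 + 2 + 4 − 16 − 0)/2 = 12/2 = 6.
(Structurally: 1 ring(s) + 5 π bond(s) = 6.)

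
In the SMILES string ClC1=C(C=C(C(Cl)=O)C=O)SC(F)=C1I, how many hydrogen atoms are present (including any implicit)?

Hydrogens are implicit in SMILES; fill each atom to its normal valence:
  4 × C (aromatic): no H
  2 × C: 1 H each → 2
  2 × C: no H
  2 × Cl: no H
  2 × O: no H
  1 × F: no H
  1 × I: no H
  1 × S (aromatic): no H
  Total hydrogens = 2.

2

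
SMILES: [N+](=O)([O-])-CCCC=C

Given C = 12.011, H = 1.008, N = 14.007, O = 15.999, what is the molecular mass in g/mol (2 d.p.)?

Molecular formula: C5H9NO2.
M = 5×12.011 + 9×1.008 + 1×14.007 + 2×15.999 = 115.13 g/mol.

115.13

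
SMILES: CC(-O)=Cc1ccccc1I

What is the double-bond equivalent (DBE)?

5

Molecular formula from the SMILES: C9H9IO.
DoU = (2C + 2 + N − H − X)/2 = (2·9 + 2 + 0 − 9 − 1)/2 = 10/2 = 5.
(Structurally: 1 ring(s) + 4 π bond(s) = 5.)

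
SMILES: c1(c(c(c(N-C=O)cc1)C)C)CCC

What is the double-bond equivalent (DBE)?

Molecular formula from the SMILES: C12H17NO.
DoU = (2C + 2 + N − H − X)/2 = (2·12 + 2 + 1 − 17 − 0)/2 = 10/2 = 5.
(Structurally: 1 ring(s) + 4 π bond(s) = 5.)

5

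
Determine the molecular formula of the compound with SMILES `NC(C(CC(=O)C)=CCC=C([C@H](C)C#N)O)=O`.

Heavy atoms from the SMILES: 12 C, 2 N, 3 O.
Implicit hydrogens by atom environment:
  5 × C: no H
  3 × C: 1 H each → 3
  2 × C: 3 H each → 6
  2 × C: 2 H each → 4
  2 × O: no H
  1 × N: 2 H
  1 × N: no H
  1 × O: 1 H
  Total hydrogens = 16.
Molecular formula: C12H16N2O3

C12H16N2O3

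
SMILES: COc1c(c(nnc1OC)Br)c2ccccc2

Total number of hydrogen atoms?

Hydrogens are implicit in SMILES; fill each atom to its normal valence:
  5 × C (aromatic): 1 H each → 5
  5 × C (aromatic): no H
  2 × C: 3 H each → 6
  2 × N (aromatic): no H
  2 × O: no H
  1 × Br: no H
  Total hydrogens = 11.

11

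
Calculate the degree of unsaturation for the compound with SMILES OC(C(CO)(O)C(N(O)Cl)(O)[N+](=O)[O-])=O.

2

Molecular formula from the SMILES: C4H7ClN2O8.
DoU = (2C + 2 + N − H − X)/2 = (2·4 + 2 + 2 − 7 − 1)/2 = 4/2 = 2.
(Structurally: 0 ring(s) + 2 π bond(s) = 2.)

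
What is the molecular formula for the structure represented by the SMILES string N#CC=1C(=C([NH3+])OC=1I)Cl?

C5H3ClIN2O+

Heavy atoms from the SMILES: 5 C, 1 Cl, 1 I, 2 N, 1 O.
Implicit hydrogens by atom environment:
  4 × C (aromatic): no H
  1 × C: no H
  1 × Cl: no H
  1 × I: no H
  1 × N (charge +1): 3 H
  1 × N: no H
  1 × O (aromatic): no H
  Total hydrogens = 3.
Net charge +1.
Molecular formula: C5H3ClIN2O+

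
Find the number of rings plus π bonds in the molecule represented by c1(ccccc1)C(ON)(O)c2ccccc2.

8

Molecular formula from the SMILES: C13H13NO2.
DoU = (2C + 2 + N − H − X)/2 = (2·13 + 2 + 1 − 13 − 0)/2 = 16/2 = 8.
(Structurally: 2 ring(s) + 6 π bond(s) = 8.)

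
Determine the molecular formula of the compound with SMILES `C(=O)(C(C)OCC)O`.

C5H10O3

Heavy atoms from the SMILES: 5 C, 3 O.
Implicit hydrogens by atom environment:
  2 × C: 3 H each → 6
  2 × O: no H
  1 × C: 2 H
  1 × C: 1 H
  1 × C: no H
  1 × O: 1 H
  Total hydrogens = 10.
Molecular formula: C5H10O3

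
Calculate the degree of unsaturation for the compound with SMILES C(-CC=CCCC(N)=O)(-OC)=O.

Molecular formula from the SMILES: C8H13NO3.
DoU = (2C + 2 + N − H − X)/2 = (2·8 + 2 + 1 − 13 − 0)/2 = 6/2 = 3.
(Structurally: 0 ring(s) + 3 π bond(s) = 3.)

3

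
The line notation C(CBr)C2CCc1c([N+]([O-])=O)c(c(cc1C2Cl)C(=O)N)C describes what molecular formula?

Heavy atoms from the SMILES: 1 Br, 14 C, 1 Cl, 2 N, 3 O.
Implicit hydrogens by atom environment:
  5 × C (aromatic): no H
  4 × C: 2 H each → 8
  2 × C: 1 H each → 2
  2 × O: no H
  1 × Br: no H
  1 × C: 3 H
  1 × C (aromatic): 1 H
  1 × C: no H
  1 × Cl: no H
  1 × N: 2 H
  1 × N (charge +1): no H
  1 × O (charge -1): no H
  Total hydrogens = 16.
Molecular formula: C14H16BrClN2O3

C14H16BrClN2O3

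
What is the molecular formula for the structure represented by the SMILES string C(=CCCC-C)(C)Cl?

C7H13Cl

Heavy atoms from the SMILES: 7 C, 1 Cl.
Implicit hydrogens by atom environment:
  3 × C: 2 H each → 6
  2 × C: 3 H each → 6
  1 × C: 1 H
  1 × C: no H
  1 × Cl: no H
  Total hydrogens = 13.
Molecular formula: C7H13Cl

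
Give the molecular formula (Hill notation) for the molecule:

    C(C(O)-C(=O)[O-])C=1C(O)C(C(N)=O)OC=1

Heavy atoms from the SMILES: 8 C, 1 N, 6 O.
Implicit hydrogens by atom environment:
  4 × C: 1 H each → 4
  3 × C: no H
  3 × O: no H
  2 × O: 1 H each → 2
  1 × C: 2 H
  1 × N: 2 H
  1 × O (charge -1): no H
  Total hydrogens = 10.
Net charge -1.
Molecular formula: C8H10NO6-

C8H10NO6-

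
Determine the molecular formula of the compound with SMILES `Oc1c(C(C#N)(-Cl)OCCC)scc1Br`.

Heavy atoms from the SMILES: 1 Br, 9 C, 1 Cl, 1 N, 2 O, 1 S.
Implicit hydrogens by atom environment:
  3 × C (aromatic): no H
  2 × C: 2 H each → 4
  2 × C: no H
  1 × Br: no H
  1 × C: 3 H
  1 × C (aromatic): 1 H
  1 × Cl: no H
  1 × N: no H
  1 × O: 1 H
  1 × O: no H
  1 × S (aromatic): no H
  Total hydrogens = 9.
Molecular formula: C9H9BrClNO2S

C9H9BrClNO2S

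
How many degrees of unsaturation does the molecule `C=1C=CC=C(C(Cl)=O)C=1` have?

Molecular formula from the SMILES: C7H5ClO.
DoU = (2C + 2 + N − H − X)/2 = (2·7 + 2 + 0 − 5 − 1)/2 = 10/2 = 5.
(Structurally: 1 ring(s) + 4 π bond(s) = 5.)

5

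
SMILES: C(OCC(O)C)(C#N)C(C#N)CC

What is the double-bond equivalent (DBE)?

Molecular formula from the SMILES: C9H14N2O2.
DoU = (2C + 2 + N − H − X)/2 = (2·9 + 2 + 2 − 14 − 0)/2 = 8/2 = 4.
(Structurally: 0 ring(s) + 4 π bond(s) = 4.)

4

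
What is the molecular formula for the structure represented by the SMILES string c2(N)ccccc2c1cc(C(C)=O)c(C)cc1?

C15H15NO

Heavy atoms from the SMILES: 15 C, 1 N, 1 O.
Implicit hydrogens by atom environment:
  7 × C (aromatic): 1 H each → 7
  5 × C (aromatic): no H
  2 × C: 3 H each → 6
  1 × C: no H
  1 × N: 2 H
  1 × O: no H
  Total hydrogens = 15.
Molecular formula: C15H15NO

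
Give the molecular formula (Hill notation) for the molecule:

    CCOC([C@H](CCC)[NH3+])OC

Heavy atoms from the SMILES: 8 C, 1 N, 2 O.
Implicit hydrogens by atom environment:
  3 × C: 3 H each → 9
  3 × C: 2 H each → 6
  2 × C: 1 H each → 2
  2 × O: no H
  1 × N (charge +1): 3 H
  Total hydrogens = 20.
Net charge +1.
Molecular formula: C8H20NO2+

C8H20NO2+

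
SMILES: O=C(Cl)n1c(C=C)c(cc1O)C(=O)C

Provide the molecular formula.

Heavy atoms from the SMILES: 9 C, 1 Cl, 1 N, 3 O.
Implicit hydrogens by atom environment:
  3 × C (aromatic): no H
  2 × C: no H
  2 × O: no H
  1 × C: 3 H
  1 × C: 2 H
  1 × C (aromatic): 1 H
  1 × C: 1 H
  1 × Cl: no H
  1 × N (aromatic): no H
  1 × O: 1 H
  Total hydrogens = 8.
Molecular formula: C9H8ClNO3

C9H8ClNO3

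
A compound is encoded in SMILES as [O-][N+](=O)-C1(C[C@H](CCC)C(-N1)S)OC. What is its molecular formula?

C8H16N2O3S

Heavy atoms from the SMILES: 8 C, 2 N, 3 O, 1 S.
Implicit hydrogens by atom environment:
  3 × C: 2 H each → 6
  2 × C: 3 H each → 6
  2 × C: 1 H each → 2
  2 × O: no H
  1 × C: no H
  1 × N: 1 H
  1 × N (charge +1): no H
  1 × O (charge -1): no H
  1 × S: 1 H
  Total hydrogens = 16.
Molecular formula: C8H16N2O3S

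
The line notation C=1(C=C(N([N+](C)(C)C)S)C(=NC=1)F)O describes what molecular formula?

Heavy atoms from the SMILES: 8 C, 1 F, 3 N, 1 O, 1 S.
Implicit hydrogens by atom environment:
  3 × C: 3 H each → 9
  3 × C (aromatic): no H
  2 × C (aromatic): 1 H each → 2
  1 × F: no H
  1 × N (aromatic): no H
  1 × N: no H
  1 × N (charge +1): no H
  1 × O: 1 H
  1 × S: 1 H
  Total hydrogens = 13.
Net charge +1.
Molecular formula: C8H13FN3OS+

C8H13FN3OS+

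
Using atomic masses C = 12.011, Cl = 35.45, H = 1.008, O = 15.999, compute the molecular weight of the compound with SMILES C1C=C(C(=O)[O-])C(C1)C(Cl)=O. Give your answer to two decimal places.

173.57

Molecular formula: C7H6ClO3-.
M = 7×12.011 + 1×35.45 + 6×1.008 + 3×15.999 = 173.57 g/mol.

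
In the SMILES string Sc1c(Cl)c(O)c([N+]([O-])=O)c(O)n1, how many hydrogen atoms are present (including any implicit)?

Hydrogens are implicit in SMILES; fill each atom to its normal valence:
  5 × C (aromatic): no H
  2 × O: 1 H each → 2
  1 × Cl: no H
  1 × N (aromatic): no H
  1 × N (charge +1): no H
  1 × O: no H
  1 × O (charge -1): no H
  1 × S: 1 H
  Total hydrogens = 3.

3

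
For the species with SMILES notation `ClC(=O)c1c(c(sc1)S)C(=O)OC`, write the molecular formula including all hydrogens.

Heavy atoms from the SMILES: 7 C, 1 Cl, 3 O, 2 S.
Implicit hydrogens by atom environment:
  3 × C (aromatic): no H
  3 × O: no H
  2 × C: no H
  1 × C: 3 H
  1 × C (aromatic): 1 H
  1 × Cl: no H
  1 × S: 1 H
  1 × S (aromatic): no H
  Total hydrogens = 5.
Molecular formula: C7H5ClO3S2

C7H5ClO3S2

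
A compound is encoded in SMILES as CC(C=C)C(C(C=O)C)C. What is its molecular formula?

C9H16O

Heavy atoms from the SMILES: 9 C, 1 O.
Implicit hydrogens by atom environment:
  5 × C: 1 H each → 5
  3 × C: 3 H each → 9
  1 × C: 2 H
  1 × O: no H
  Total hydrogens = 16.
Molecular formula: C9H16O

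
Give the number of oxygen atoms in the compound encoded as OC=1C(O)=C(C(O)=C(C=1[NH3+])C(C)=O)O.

5

The symbol for oxygen appears 5 times in the SMILES.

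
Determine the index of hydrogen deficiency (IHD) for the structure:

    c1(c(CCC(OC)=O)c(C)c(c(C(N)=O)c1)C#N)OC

8

Molecular formula from the SMILES: C14H16N2O4.
DoU = (2C + 2 + N − H − X)/2 = (2·14 + 2 + 2 − 16 − 0)/2 = 16/2 = 8.
(Structurally: 1 ring(s) + 7 π bond(s) = 8.)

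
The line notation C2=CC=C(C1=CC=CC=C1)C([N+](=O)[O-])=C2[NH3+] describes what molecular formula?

Heavy atoms from the SMILES: 12 C, 2 N, 2 O.
Implicit hydrogens by atom environment:
  8 × C (aromatic): 1 H each → 8
  4 × C (aromatic): no H
  1 × N (charge +1): 3 H
  1 × N (charge +1): no H
  1 × O: no H
  1 × O (charge -1): no H
  Total hydrogens = 11.
Net charge +1.
Molecular formula: C12H11N2O2+

C12H11N2O2+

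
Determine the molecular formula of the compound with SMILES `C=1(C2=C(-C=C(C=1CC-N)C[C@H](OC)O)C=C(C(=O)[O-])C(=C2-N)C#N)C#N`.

C18H17N4O4-

Heavy atoms from the SMILES: 18 C, 4 N, 4 O.
Implicit hydrogens by atom environment:
  8 × C (aromatic): no H
  3 × C: 2 H each → 6
  3 × C: no H
  2 × C (aromatic): 1 H each → 2
  2 × N: 2 H each → 4
  2 × N: no H
  2 × O: no H
  1 × C: 3 H
  1 × C: 1 H
  1 × O: 1 H
  1 × O (charge -1): no H
  Total hydrogens = 17.
Net charge -1.
Molecular formula: C18H17N4O4-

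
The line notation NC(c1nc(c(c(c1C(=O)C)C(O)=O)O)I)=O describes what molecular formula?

Heavy atoms from the SMILES: 9 C, 1 I, 2 N, 5 O.
Implicit hydrogens by atom environment:
  5 × C (aromatic): no H
  3 × C: no H
  3 × O: no H
  2 × O: 1 H each → 2
  1 × C: 3 H
  1 × I: no H
  1 × N: 2 H
  1 × N (aromatic): no H
  Total hydrogens = 7.
Molecular formula: C9H7IN2O5

C9H7IN2O5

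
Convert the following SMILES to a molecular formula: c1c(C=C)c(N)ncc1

C7H8N2

Heavy atoms from the SMILES: 7 C, 2 N.
Implicit hydrogens by atom environment:
  3 × C (aromatic): 1 H each → 3
  2 × C (aromatic): no H
  1 × C: 2 H
  1 × C: 1 H
  1 × N: 2 H
  1 × N (aromatic): no H
  Total hydrogens = 8.
Molecular formula: C7H8N2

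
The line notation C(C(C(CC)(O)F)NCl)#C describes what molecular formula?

C6H9ClFNO

Heavy atoms from the SMILES: 6 C, 1 Cl, 1 F, 1 N, 1 O.
Implicit hydrogens by atom environment:
  2 × C: 1 H each → 2
  2 × C: no H
  1 × C: 3 H
  1 × C: 2 H
  1 × Cl: no H
  1 × F: no H
  1 × N: 1 H
  1 × O: 1 H
  Total hydrogens = 9.
Molecular formula: C6H9ClFNO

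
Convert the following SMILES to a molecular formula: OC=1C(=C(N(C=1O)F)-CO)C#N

C6H5FN2O3

Heavy atoms from the SMILES: 6 C, 1 F, 2 N, 3 O.
Implicit hydrogens by atom environment:
  4 × C (aromatic): no H
  3 × O: 1 H each → 3
  1 × C: 2 H
  1 × C: no H
  1 × F: no H
  1 × N (aromatic): no H
  1 × N: no H
  Total hydrogens = 5.
Molecular formula: C6H5FN2O3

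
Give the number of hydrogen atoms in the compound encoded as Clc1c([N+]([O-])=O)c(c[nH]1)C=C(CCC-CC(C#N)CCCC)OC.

Hydrogens are implicit in SMILES; fill each atom to its normal valence:
  7 × C: 2 H each → 14
  3 × C (aromatic): no H
  2 × C: 3 H each → 6
  2 × C: 1 H each → 2
  2 × C: no H
  2 × O: no H
  1 × C (aromatic): 1 H
  1 × Cl: no H
  1 × N (aromatic): 1 H
  1 × N (charge +1): no H
  1 × N: no H
  1 × O (charge -1): no H
  Total hydrogens = 24.

24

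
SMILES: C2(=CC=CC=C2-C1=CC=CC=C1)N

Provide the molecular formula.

C12H11N

Heavy atoms from the SMILES: 12 C, 1 N.
Implicit hydrogens by atom environment:
  9 × C (aromatic): 1 H each → 9
  3 × C (aromatic): no H
  1 × N: 2 H
  Total hydrogens = 11.
Molecular formula: C12H11N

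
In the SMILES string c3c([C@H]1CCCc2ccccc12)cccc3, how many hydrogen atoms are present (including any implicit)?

16

Hydrogens are implicit in SMILES; fill each atom to its normal valence:
  9 × C (aromatic): 1 H each → 9
  3 × C: 2 H each → 6
  3 × C (aromatic): no H
  1 × C: 1 H
  Total hydrogens = 16.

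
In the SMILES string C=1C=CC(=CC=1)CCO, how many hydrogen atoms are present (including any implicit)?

Hydrogens are implicit in SMILES; fill each atom to its normal valence:
  5 × C (aromatic): 1 H each → 5
  2 × C: 2 H each → 4
  1 × C (aromatic): no H
  1 × O: 1 H
  Total hydrogens = 10.

10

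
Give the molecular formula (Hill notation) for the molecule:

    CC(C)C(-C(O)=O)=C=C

Heavy atoms from the SMILES: 7 C, 2 O.
Implicit hydrogens by atom environment:
  3 × C: no H
  2 × C: 3 H each → 6
  1 × C: 2 H
  1 × C: 1 H
  1 × O: 1 H
  1 × O: no H
  Total hydrogens = 10.
Molecular formula: C7H10O2

C7H10O2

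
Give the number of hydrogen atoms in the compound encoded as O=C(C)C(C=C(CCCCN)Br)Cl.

15

Hydrogens are implicit in SMILES; fill each atom to its normal valence:
  4 × C: 2 H each → 8
  2 × C: 1 H each → 2
  2 × C: no H
  1 × Br: no H
  1 × C: 3 H
  1 × Cl: no H
  1 × N: 2 H
  1 × O: no H
  Total hydrogens = 15.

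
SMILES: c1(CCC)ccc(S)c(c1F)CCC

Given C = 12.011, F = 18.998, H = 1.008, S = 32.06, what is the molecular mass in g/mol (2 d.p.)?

212.33

Molecular formula: C12H17FS.
M = 12×12.011 + 1×18.998 + 17×1.008 + 1×32.06 = 212.33 g/mol.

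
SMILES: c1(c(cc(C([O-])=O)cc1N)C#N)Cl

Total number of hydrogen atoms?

Hydrogens are implicit in SMILES; fill each atom to its normal valence:
  4 × C (aromatic): no H
  2 × C (aromatic): 1 H each → 2
  2 × C: no H
  1 × Cl: no H
  1 × N: 2 H
  1 × N: no H
  1 × O: no H
  1 × O (charge -1): no H
  Total hydrogens = 4.

4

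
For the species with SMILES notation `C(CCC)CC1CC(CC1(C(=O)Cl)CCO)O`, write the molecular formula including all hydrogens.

C13H23ClO3

Heavy atoms from the SMILES: 13 C, 1 Cl, 3 O.
Implicit hydrogens by atom environment:
  8 × C: 2 H each → 16
  2 × C: 1 H each → 2
  2 × C: no H
  2 × O: 1 H each → 2
  1 × C: 3 H
  1 × Cl: no H
  1 × O: no H
  Total hydrogens = 23.
Molecular formula: C13H23ClO3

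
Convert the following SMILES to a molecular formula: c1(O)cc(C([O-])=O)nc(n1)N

C5H4N3O3-

Heavy atoms from the SMILES: 5 C, 3 N, 3 O.
Implicit hydrogens by atom environment:
  3 × C (aromatic): no H
  2 × N (aromatic): no H
  1 × C (aromatic): 1 H
  1 × C: no H
  1 × N: 2 H
  1 × O: 1 H
  1 × O: no H
  1 × O (charge -1): no H
  Total hydrogens = 4.
Net charge -1.
Molecular formula: C5H4N3O3-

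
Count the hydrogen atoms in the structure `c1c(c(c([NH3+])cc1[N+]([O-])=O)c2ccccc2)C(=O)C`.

13

Hydrogens are implicit in SMILES; fill each atom to its normal valence:
  7 × C (aromatic): 1 H each → 7
  5 × C (aromatic): no H
  2 × O: no H
  1 × C: 3 H
  1 × C: no H
  1 × N (charge +1): 3 H
  1 × N (charge +1): no H
  1 × O (charge -1): no H
  Total hydrogens = 13.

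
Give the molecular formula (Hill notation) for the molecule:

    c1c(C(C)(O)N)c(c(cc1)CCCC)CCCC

Heavy atoms from the SMILES: 16 C, 1 N, 1 O.
Implicit hydrogens by atom environment:
  6 × C: 2 H each → 12
  3 × C: 3 H each → 9
  3 × C (aromatic): 1 H each → 3
  3 × C (aromatic): no H
  1 × C: no H
  1 × N: 2 H
  1 × O: 1 H
  Total hydrogens = 27.
Molecular formula: C16H27NO

C16H27NO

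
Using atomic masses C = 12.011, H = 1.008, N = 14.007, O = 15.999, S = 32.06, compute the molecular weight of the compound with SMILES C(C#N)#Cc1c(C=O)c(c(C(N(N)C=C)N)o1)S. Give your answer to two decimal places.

Molecular formula: C11H10N4O2S.
M = 11×12.011 + 10×1.008 + 4×14.007 + 2×15.999 + 1×32.06 = 262.29 g/mol.

262.29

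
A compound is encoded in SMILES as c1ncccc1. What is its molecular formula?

C5H5N

Heavy atoms from the SMILES: 5 C, 1 N.
Implicit hydrogens by atom environment:
  5 × C (aromatic): 1 H each → 5
  1 × N (aromatic): no H
  Total hydrogens = 5.
Molecular formula: C5H5N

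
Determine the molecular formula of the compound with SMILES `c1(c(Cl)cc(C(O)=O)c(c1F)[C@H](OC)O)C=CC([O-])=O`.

C12H9ClFO6-

Heavy atoms from the SMILES: 12 C, 1 Cl, 1 F, 6 O.
Implicit hydrogens by atom environment:
  5 × C (aromatic): no H
  3 × C: 1 H each → 3
  3 × O: no H
  2 × C: no H
  2 × O: 1 H each → 2
  1 × C: 3 H
  1 × C (aromatic): 1 H
  1 × Cl: no H
  1 × F: no H
  1 × O (charge -1): no H
  Total hydrogens = 9.
Net charge -1.
Molecular formula: C12H9ClFO6-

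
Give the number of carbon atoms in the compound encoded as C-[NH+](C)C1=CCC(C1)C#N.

8

The symbol for carbon appears 8 times in the SMILES.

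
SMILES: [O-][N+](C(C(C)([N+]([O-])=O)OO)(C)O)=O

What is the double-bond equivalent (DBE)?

Molecular formula from the SMILES: C4H8N2O7.
DoU = (2C + 2 + N − H − X)/2 = (2·4 + 2 + 2 − 8 − 0)/2 = 4/2 = 2.
(Structurally: 0 ring(s) + 2 π bond(s) = 2.)

2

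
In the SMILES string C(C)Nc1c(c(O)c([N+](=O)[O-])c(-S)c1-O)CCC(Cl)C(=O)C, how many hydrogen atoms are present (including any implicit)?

Hydrogens are implicit in SMILES; fill each atom to its normal valence:
  6 × C (aromatic): no H
  3 × C: 2 H each → 6
  2 × C: 3 H each → 6
  2 × O: 1 H each → 2
  2 × O: no H
  1 × C: 1 H
  1 × C: no H
  1 × Cl: no H
  1 × N: 1 H
  1 × N (charge +1): no H
  1 × O (charge -1): no H
  1 × S: 1 H
  Total hydrogens = 17.

17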